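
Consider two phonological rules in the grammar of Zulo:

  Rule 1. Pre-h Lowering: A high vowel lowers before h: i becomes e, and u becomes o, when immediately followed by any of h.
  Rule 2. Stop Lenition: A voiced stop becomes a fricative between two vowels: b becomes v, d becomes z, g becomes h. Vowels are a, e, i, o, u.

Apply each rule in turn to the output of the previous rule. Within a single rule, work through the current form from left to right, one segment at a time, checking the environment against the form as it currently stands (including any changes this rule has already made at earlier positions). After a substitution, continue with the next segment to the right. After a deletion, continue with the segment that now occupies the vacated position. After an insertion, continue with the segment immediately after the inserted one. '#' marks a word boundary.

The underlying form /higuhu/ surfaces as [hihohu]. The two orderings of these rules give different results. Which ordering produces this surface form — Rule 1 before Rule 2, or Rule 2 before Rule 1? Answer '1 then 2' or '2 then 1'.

Order 1 then 2:
  1 Pre-h Lowering: [higuhu] → [higohu]
  2 Stop Lenition: [higohu] → [hihohu]
  result: [hihohu]
Order 2 then 1:
  2 Stop Lenition: [higuhu] → [hihuhu]
  1 Pre-h Lowering: [hihuhu] → [hehohu]
  result: [hehohu]

1 then 2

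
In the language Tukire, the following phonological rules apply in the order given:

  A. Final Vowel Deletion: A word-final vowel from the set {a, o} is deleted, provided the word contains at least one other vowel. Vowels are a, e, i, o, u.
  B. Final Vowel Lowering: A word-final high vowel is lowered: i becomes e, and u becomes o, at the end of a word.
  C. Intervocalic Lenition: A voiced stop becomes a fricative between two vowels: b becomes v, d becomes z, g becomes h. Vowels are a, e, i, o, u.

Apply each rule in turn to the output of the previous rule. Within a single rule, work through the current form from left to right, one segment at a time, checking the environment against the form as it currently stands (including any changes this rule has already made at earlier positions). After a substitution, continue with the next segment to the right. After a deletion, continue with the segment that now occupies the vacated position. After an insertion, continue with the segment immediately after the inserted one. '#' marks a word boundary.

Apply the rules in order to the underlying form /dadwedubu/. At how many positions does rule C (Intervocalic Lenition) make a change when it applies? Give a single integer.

A Final Vowel Deletion: no change — [dadwedubu]
B Final Vowel Lowering: [dadwedubu] → [dadwedubo]
C Intervocalic Lenition: [dadwedubo] → [dadwezuvo]
Rule C changed 2 position(s).

2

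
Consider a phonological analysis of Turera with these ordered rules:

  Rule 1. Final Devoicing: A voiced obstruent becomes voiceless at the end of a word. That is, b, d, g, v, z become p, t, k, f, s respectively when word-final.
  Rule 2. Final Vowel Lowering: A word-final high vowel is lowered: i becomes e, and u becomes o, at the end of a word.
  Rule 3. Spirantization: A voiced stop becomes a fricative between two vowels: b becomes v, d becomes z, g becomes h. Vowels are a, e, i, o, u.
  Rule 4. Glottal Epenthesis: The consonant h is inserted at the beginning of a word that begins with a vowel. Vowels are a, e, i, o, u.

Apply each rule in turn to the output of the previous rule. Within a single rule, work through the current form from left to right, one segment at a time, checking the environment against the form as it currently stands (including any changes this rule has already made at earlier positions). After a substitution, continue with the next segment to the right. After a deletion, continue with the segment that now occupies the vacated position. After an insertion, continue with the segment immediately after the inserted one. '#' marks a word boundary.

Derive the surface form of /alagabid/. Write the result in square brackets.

Rule 1 Final Devoicing: [alagabid] → [alagabit]
Rule 2 Final Vowel Lowering: no change — [alagabit]
Rule 3 Spirantization: [alagabit] → [alahavit]
Rule 4 Glottal Epenthesis: [alahavit] → [halahavit]

[halahavit]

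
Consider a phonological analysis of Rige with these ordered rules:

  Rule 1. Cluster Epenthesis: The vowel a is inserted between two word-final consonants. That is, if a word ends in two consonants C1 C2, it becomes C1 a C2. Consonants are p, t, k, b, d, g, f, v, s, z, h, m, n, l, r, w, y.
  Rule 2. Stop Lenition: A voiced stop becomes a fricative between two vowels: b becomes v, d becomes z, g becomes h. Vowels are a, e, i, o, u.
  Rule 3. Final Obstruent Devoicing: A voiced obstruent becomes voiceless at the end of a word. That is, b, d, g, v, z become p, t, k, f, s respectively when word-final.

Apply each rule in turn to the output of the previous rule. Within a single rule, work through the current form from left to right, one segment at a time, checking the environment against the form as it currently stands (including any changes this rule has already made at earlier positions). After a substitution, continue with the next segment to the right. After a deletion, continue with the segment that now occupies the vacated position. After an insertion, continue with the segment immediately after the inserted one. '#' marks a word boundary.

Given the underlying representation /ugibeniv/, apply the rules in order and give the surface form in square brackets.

[uhivenif]

Rule 1 Cluster Epenthesis: no change — [ugibeniv]
Rule 2 Stop Lenition: [ugibeniv] → [uhiveniv]
Rule 3 Final Obstruent Devoicing: [uhiveniv] → [uhivenif]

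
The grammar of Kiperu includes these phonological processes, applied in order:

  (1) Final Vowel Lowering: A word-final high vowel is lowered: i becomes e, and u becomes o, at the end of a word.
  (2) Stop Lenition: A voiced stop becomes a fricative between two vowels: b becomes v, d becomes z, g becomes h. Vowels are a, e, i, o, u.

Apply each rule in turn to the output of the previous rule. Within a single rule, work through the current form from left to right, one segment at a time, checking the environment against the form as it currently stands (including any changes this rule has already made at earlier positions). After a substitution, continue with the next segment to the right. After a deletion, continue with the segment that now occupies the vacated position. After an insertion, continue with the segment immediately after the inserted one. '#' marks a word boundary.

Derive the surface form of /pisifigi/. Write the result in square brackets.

(1) Final Vowel Lowering: [pisifigi] → [pisifige]
(2) Stop Lenition: [pisifige] → [pisifihe]

[pisifihe]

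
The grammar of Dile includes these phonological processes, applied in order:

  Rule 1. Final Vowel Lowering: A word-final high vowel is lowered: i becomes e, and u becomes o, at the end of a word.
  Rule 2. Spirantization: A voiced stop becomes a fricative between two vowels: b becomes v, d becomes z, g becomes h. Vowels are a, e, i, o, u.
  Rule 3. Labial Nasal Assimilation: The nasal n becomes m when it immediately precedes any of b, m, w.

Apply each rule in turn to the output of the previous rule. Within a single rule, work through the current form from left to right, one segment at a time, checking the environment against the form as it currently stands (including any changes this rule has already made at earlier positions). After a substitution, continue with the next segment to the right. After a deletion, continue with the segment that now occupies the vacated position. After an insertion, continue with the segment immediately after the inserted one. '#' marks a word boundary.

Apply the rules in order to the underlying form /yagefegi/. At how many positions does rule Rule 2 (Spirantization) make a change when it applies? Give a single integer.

Rule 1 Final Vowel Lowering: [yagefegi] → [yagefege]
Rule 2 Spirantization: [yagefege] → [yahefehe]
Rule 3 Labial Nasal Assimilation: no change — [yahefehe]
Rule Rule 2 changed 2 position(s).

2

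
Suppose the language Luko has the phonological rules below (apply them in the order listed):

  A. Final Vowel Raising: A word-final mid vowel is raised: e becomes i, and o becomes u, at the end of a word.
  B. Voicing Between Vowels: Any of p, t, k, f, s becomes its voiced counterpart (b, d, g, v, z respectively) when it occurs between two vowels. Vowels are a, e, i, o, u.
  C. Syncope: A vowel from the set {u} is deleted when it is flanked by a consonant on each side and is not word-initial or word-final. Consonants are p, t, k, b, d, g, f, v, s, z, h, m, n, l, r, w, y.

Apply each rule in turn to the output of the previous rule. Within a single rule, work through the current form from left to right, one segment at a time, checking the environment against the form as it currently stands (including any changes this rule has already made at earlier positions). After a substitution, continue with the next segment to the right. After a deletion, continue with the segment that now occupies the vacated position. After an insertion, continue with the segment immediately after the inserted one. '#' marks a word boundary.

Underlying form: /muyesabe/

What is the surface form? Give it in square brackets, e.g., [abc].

A Final Vowel Raising: [muyesabe] → [muyesabi]
B Voicing Between Vowels: [muyesabi] → [muyezabi]
C Syncope: [muyezabi] → [myezabi]

[myezabi]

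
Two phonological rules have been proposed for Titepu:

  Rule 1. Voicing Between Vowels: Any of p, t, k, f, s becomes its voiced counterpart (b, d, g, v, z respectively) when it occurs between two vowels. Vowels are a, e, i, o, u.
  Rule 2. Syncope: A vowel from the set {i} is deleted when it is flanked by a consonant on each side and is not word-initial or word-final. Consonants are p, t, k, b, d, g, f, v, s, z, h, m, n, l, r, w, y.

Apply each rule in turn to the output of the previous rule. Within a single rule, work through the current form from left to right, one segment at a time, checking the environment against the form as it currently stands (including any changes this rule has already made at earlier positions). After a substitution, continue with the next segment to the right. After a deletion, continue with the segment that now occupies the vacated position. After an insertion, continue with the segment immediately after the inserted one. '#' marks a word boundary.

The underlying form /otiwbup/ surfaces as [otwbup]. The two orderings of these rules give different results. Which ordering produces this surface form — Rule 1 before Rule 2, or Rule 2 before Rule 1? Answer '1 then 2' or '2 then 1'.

Order 1 then 2:
  1 Voicing Between Vowels: [otiwbup] → [odiwbup]
  2 Syncope: [odiwbup] → [odwbup]
  result: [odwbup]
Order 2 then 1:
  2 Syncope: [otiwbup] → [otwbup]
  1 Voicing Between Vowels: no change — [otwbup]
  result: [otwbup]

2 then 1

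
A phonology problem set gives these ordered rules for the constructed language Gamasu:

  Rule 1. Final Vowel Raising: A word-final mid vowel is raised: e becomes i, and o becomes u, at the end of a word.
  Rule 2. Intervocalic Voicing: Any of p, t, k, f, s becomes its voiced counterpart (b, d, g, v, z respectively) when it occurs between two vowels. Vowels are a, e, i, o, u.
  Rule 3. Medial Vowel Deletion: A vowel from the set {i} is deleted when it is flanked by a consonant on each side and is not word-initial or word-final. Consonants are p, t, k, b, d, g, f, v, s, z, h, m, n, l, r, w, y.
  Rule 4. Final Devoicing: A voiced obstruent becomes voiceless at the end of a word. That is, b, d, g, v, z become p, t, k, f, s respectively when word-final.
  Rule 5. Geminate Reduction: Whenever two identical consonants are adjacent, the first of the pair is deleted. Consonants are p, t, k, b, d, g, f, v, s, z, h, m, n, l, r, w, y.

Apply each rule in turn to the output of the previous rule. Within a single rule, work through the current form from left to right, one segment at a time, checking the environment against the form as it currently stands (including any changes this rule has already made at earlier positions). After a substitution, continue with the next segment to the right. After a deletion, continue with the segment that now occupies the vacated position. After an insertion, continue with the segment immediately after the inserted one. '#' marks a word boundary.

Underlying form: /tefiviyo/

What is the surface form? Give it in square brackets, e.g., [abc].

Rule 1 Final Vowel Raising: [tefiviyo] → [tefiviyu]
Rule 2 Intervocalic Voicing: [tefiviyu] → [teviviyu]
Rule 3 Medial Vowel Deletion: [teviviyu] → [tevvyu]
Rule 4 Final Devoicing: no change — [tevvyu]
Rule 5 Geminate Reduction: [tevvyu] → [tevyu]

[tevyu]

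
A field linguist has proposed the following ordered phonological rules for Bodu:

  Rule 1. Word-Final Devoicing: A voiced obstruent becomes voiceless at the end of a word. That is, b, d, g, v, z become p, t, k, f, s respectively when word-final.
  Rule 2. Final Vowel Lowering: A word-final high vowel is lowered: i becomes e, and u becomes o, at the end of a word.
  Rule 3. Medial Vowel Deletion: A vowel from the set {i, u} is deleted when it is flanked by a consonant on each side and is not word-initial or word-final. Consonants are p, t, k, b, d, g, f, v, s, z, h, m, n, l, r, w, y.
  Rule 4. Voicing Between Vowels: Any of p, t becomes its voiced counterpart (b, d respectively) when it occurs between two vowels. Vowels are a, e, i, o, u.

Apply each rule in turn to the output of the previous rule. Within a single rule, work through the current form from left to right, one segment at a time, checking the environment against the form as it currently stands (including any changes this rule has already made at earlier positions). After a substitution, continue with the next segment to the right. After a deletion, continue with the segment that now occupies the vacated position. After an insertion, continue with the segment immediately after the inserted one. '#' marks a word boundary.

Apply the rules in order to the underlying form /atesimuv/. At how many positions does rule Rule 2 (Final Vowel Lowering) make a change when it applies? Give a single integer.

Rule 1 Word-Final Devoicing: [atesimuv] → [atesimuf]
Rule 2 Final Vowel Lowering: no change — [atesimuf]
Rule 3 Medial Vowel Deletion: [atesimuf] → [atesmf]
Rule 4 Voicing Between Vowels: [atesmf] → [adesmf]
Rule Rule 2 changed 0 position(s).

0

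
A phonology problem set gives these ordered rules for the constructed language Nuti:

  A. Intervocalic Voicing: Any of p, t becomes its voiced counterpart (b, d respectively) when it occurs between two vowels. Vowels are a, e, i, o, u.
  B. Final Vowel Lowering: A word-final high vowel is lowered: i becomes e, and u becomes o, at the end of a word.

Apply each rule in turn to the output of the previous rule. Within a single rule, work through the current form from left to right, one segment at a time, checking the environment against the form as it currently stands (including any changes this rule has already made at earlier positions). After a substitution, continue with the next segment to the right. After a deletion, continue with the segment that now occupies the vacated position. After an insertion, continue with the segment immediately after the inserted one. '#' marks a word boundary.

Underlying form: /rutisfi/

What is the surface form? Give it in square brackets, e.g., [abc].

A Intervocalic Voicing: [rutisfi] → [rudisfi]
B Final Vowel Lowering: [rudisfi] → [rudisfe]

[rudisfe]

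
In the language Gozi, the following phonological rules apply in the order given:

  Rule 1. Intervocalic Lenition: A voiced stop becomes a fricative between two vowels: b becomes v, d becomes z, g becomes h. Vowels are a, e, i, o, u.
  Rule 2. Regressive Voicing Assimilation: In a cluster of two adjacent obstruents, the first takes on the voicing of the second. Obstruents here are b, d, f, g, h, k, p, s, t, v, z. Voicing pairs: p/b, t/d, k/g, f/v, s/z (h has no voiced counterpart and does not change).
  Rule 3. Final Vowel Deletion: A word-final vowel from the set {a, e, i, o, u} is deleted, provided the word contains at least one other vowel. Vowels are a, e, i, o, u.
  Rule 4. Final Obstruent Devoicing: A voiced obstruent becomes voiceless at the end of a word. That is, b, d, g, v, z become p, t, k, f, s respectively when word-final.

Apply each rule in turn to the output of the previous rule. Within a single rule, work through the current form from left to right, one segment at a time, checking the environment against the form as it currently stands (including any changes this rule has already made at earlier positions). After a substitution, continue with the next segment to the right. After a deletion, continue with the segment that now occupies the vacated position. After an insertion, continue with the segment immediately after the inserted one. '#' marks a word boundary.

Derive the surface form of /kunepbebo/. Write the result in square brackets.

Rule 1 Intervocalic Lenition: [kunepbebo] → [kunepbevo]
Rule 2 Regressive Voicing Assimilation: [kunepbevo] → [kunebbevo]
Rule 3 Final Vowel Deletion: [kunebbevo] → [kunebbev]
Rule 4 Final Obstruent Devoicing: [kunebbev] → [kunebbef]

[kunebbef]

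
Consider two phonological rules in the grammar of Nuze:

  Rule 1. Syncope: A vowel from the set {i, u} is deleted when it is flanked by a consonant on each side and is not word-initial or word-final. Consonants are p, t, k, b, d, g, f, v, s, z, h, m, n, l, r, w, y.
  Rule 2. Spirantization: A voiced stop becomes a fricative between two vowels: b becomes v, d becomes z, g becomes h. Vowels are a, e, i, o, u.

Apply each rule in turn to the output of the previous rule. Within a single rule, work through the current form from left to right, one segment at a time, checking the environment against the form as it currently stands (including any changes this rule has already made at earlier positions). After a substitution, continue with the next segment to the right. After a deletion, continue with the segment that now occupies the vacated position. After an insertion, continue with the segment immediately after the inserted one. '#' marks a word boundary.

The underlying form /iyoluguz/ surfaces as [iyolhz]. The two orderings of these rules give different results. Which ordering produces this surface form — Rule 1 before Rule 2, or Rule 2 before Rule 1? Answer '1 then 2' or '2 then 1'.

Order 1 then 2:
  1 Syncope: [iyoluguz] → [iyolgz]
  2 Spirantization: no change — [iyolgz]
  result: [iyolgz]
Order 2 then 1:
  2 Spirantization: [iyoluguz] → [iyoluhuz]
  1 Syncope: [iyoluhuz] → [iyolhz]
  result: [iyolhz]

2 then 1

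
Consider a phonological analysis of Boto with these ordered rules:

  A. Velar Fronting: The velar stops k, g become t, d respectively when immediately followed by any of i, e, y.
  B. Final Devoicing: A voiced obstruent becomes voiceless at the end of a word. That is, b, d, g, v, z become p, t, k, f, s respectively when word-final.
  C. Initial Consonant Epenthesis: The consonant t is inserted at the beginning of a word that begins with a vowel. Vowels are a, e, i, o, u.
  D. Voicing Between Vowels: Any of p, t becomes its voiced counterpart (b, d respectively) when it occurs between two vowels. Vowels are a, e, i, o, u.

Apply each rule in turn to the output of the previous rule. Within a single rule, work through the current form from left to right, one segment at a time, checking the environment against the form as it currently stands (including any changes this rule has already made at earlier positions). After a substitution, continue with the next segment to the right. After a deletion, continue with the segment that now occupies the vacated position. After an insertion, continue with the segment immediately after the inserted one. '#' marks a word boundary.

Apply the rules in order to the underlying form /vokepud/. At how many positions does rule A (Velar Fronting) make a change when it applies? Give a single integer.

1

A Velar Fronting: [vokepud] → [votepud]
B Final Devoicing: [votepud] → [voteput]
C Initial Consonant Epenthesis: no change — [voteput]
D Voicing Between Vowels: [voteput] → [vodebut]
Rule A changed 1 position(s).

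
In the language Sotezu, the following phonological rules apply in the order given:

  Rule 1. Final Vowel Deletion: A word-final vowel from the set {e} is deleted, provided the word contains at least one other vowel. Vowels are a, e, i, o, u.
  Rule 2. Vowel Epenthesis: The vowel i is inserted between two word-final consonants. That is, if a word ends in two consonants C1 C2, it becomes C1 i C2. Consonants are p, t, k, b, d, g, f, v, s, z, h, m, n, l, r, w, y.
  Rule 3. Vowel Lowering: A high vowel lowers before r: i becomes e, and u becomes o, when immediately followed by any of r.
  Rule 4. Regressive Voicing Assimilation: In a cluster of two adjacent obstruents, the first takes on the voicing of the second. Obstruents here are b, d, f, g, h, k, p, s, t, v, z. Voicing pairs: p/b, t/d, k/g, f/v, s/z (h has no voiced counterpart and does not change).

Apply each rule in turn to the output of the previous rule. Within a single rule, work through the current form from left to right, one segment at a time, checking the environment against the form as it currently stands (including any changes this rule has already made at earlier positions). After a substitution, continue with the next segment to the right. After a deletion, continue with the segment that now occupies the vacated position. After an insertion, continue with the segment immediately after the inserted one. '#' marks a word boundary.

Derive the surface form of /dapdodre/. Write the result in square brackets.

[dabdoder]

Rule 1 Final Vowel Deletion: [dapdodre] → [dapdodr]
Rule 2 Vowel Epenthesis: [dapdodr] → [dapdodir]
Rule 3 Vowel Lowering: [dapdodir] → [dapdoder]
Rule 4 Regressive Voicing Assimilation: [dapdoder] → [dabdoder]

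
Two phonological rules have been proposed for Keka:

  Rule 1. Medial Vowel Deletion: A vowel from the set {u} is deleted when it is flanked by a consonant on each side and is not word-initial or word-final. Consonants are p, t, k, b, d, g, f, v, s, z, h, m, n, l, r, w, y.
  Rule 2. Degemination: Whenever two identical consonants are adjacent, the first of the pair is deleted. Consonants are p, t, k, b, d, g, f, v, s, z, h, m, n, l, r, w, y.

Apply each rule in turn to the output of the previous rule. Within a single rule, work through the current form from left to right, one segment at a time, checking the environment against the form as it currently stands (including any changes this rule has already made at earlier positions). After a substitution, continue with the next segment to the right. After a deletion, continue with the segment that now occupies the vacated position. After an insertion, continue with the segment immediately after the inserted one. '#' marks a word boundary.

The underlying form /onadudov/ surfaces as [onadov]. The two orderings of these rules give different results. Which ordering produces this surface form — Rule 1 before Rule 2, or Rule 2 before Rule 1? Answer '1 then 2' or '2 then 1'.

Order 1 then 2:
  1 Medial Vowel Deletion: [onadudov] → [onaddov]
  2 Degemination: [onaddov] → [onadov]
  result: [onadov]
Order 2 then 1:
  2 Degemination: no change — [onadudov]
  1 Medial Vowel Deletion: [onadudov] → [onaddov]
  result: [onaddov]

1 then 2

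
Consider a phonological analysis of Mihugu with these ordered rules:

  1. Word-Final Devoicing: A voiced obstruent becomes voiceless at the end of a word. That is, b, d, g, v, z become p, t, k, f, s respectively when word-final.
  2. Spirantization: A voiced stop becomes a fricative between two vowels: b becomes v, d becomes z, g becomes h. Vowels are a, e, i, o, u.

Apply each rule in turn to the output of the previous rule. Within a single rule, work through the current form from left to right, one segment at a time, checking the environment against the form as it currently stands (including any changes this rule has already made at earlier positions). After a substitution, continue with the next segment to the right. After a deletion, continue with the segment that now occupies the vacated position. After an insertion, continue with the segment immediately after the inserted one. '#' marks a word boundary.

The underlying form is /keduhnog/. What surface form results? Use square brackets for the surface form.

[kezuhnok]

1 Word-Final Devoicing: [keduhnog] → [keduhnok]
2 Spirantization: [keduhnok] → [kezuhnok]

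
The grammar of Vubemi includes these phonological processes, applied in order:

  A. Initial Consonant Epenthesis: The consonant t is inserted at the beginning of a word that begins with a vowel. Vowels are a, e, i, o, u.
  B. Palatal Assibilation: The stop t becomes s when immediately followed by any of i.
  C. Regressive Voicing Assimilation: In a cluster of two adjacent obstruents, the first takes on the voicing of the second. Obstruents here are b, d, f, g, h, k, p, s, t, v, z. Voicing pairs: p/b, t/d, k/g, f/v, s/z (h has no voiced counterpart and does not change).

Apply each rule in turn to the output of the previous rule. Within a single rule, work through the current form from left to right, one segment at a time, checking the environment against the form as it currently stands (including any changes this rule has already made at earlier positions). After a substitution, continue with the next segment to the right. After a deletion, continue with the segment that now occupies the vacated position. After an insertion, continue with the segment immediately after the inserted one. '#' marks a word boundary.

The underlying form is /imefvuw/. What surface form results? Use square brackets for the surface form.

A Initial Consonant Epenthesis: [imefvuw] → [timefvuw]
B Palatal Assibilation: [timefvuw] → [simefvuw]
C Regressive Voicing Assimilation: [simefvuw] → [simevvuw]

[simevvuw]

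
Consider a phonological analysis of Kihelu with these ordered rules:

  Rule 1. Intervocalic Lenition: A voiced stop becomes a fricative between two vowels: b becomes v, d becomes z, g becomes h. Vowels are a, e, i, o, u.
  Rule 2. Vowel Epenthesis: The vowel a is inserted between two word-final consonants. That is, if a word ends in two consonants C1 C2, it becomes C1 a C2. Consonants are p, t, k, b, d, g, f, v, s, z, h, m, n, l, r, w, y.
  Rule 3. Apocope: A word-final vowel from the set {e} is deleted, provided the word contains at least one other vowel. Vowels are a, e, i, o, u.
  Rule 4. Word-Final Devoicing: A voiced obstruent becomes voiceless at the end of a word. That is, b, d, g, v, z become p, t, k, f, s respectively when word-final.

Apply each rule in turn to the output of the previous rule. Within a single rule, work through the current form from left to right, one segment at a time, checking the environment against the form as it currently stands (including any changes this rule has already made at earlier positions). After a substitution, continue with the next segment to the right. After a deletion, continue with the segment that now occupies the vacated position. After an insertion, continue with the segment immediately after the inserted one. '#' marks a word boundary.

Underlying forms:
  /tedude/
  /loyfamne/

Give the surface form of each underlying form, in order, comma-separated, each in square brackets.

[tezus], [loyfamn]

/tedude/:
  Rule 1 Intervocalic Lenition: [tedude] → [tezuze]
  Rule 2 Vowel Epenthesis: no change — [tezuze]
  Rule 3 Apocope: [tezuze] → [tezuz]
  Rule 4 Word-Final Devoicing: [tezuz] → [tezus]
/loyfamne/:
  Rule 1 Intervocalic Lenition: no change — [loyfamne]
  Rule 2 Vowel Epenthesis: no change — [loyfamne]
  Rule 3 Apocope: [loyfamne] → [loyfamn]
  Rule 4 Word-Final Devoicing: no change — [loyfamn]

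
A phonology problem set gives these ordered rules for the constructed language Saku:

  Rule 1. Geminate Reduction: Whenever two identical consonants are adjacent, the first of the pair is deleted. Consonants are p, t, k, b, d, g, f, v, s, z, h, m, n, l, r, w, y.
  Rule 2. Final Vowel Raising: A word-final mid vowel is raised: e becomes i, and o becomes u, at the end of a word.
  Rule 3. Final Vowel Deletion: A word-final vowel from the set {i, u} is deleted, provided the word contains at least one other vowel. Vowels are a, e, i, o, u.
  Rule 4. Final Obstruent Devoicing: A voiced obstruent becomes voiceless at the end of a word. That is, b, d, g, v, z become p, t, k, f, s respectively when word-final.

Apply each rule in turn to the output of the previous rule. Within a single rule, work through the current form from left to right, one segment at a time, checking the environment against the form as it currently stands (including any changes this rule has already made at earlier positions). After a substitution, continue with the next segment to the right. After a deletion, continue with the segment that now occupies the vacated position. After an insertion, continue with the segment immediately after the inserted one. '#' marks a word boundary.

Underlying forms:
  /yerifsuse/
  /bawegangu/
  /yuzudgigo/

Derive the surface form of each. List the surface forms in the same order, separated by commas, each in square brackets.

/yerifsuse/:
  Rule 1 Geminate Reduction: no change — [yerifsuse]
  Rule 2 Final Vowel Raising: [yerifsuse] → [yerifsusi]
  Rule 3 Final Vowel Deletion: [yerifsusi] → [yerifsus]
  Rule 4 Final Obstruent Devoicing: no change — [yerifsus]
/bawegangu/:
  Rule 1 Geminate Reduction: no change — [bawegangu]
  Rule 2 Final Vowel Raising: no change — [bawegangu]
  Rule 3 Final Vowel Deletion: [bawegangu] → [bawegang]
  Rule 4 Final Obstruent Devoicing: [bawegang] → [bawegank]
/yuzudgigo/:
  Rule 1 Geminate Reduction: no change — [yuzudgigo]
  Rule 2 Final Vowel Raising: [yuzudgigo] → [yuzudgigu]
  Rule 3 Final Vowel Deletion: [yuzudgigu] → [yuzudgig]
  Rule 4 Final Obstruent Devoicing: [yuzudgig] → [yuzudgik]

[yerifsus], [bawegank], [yuzudgik]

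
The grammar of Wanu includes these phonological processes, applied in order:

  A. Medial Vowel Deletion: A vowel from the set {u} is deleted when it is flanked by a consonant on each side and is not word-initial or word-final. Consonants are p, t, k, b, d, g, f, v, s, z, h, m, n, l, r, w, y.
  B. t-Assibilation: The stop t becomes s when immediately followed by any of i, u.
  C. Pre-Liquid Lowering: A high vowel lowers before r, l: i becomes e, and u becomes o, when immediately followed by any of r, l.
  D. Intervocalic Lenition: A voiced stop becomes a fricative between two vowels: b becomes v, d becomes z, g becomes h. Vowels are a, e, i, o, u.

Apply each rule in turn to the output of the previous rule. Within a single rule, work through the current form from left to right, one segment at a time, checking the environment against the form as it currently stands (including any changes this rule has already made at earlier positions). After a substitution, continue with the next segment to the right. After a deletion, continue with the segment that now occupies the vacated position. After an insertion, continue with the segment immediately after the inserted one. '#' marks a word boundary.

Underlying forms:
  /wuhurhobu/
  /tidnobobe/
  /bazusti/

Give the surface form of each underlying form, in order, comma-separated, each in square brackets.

/wuhurhobu/:
  A Medial Vowel Deletion: [wuhurhobu] → [whrhobu]
  B t-Assibilation: no change — [whrhobu]
  C Pre-Liquid Lowering: no change — [whrhobu]
  D Intervocalic Lenition: [whrhobu] → [whrhovu]
/tidnobobe/:
  A Medial Vowel Deletion: no change — [tidnobobe]
  B t-Assibilation: [tidnobobe] → [sidnobobe]
  C Pre-Liquid Lowering: no change — [sidnobobe]
  D Intervocalic Lenition: [sidnobobe] → [sidnovove]
/bazusti/:
  A Medial Vowel Deletion: [bazusti] → [bazsti]
  B t-Assibilation: [bazsti] → [bazssi]
  C Pre-Liquid Lowering: no change — [bazssi]
  D Intervocalic Lenition: no change — [bazssi]

[whrhovu], [sidnovove], [bazssi]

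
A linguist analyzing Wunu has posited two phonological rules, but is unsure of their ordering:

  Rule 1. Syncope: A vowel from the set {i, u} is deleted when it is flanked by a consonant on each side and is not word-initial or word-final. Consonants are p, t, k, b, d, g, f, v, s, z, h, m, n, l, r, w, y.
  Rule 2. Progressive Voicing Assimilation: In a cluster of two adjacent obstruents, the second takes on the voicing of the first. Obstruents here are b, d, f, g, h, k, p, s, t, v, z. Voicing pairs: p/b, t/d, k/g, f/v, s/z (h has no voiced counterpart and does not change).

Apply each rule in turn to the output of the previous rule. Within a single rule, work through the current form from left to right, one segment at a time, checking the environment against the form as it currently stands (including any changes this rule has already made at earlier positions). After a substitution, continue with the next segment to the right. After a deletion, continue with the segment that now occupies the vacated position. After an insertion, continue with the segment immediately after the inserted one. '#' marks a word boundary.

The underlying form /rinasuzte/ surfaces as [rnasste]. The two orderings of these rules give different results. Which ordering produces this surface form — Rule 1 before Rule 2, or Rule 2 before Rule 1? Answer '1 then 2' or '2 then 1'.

Order 1 then 2:
  1 Syncope: [rinasuzte] → [rnaszte]
  2 Progressive Voicing Assimilation: [rnaszte] → [rnasste]
  result: [rnasste]
Order 2 then 1:
  2 Progressive Voicing Assimilation: [rinasuzte] → [rinasuzde]
  1 Syncope: [rinasuzde] → [rnaszde]
  result: [rnaszde]

1 then 2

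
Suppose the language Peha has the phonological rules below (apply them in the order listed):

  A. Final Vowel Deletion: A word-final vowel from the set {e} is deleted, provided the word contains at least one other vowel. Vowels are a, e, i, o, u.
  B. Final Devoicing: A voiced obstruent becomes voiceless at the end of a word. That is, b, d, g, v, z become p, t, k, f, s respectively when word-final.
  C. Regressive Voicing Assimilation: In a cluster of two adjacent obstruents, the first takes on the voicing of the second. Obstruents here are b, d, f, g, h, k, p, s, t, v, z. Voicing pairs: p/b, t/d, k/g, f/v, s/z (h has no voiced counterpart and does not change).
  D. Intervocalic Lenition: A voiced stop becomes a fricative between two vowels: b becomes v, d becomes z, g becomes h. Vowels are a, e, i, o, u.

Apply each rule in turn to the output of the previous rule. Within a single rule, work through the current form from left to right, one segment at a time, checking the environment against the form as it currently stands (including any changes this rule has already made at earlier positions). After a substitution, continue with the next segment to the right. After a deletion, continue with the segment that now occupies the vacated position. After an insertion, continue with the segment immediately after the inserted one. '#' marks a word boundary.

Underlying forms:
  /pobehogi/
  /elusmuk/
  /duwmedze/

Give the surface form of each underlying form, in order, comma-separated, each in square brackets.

[povehohi], [elusmuk], [duwmets]

/pobehogi/:
  A Final Vowel Deletion: no change — [pobehogi]
  B Final Devoicing: no change — [pobehogi]
  C Regressive Voicing Assimilation: no change — [pobehogi]
  D Intervocalic Lenition: [pobehogi] → [povehohi]
/elusmuk/:
  A Final Vowel Deletion: no change — [elusmuk]
  B Final Devoicing: no change — [elusmuk]
  C Regressive Voicing Assimilation: no change — [elusmuk]
  D Intervocalic Lenition: no change — [elusmuk]
/duwmedze/:
  A Final Vowel Deletion: [duwmedze] → [duwmedz]
  B Final Devoicing: [duwmedz] → [duwmeds]
  C Regressive Voicing Assimilation: [duwmeds] → [duwmets]
  D Intervocalic Lenition: no change — [duwmets]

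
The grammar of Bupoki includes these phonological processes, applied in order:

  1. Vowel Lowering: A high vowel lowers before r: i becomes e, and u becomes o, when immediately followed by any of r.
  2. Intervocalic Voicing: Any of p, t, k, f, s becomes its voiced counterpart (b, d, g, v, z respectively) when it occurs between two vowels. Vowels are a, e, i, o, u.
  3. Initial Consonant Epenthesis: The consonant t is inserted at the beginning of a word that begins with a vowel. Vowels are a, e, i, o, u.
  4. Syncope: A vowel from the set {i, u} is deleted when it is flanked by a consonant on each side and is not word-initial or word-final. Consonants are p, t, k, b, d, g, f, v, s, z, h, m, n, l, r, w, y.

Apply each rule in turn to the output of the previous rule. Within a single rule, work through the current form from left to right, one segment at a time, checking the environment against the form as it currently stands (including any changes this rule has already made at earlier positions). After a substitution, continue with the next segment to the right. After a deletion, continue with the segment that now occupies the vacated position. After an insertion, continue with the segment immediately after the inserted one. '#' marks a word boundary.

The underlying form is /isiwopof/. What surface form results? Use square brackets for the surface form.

1 Vowel Lowering: no change — [isiwopof]
2 Intervocalic Voicing: [isiwopof] → [iziwobof]
3 Initial Consonant Epenthesis: [iziwobof] → [tiziwobof]
4 Syncope: [tiziwobof] → [tzwobof]

[tzwobof]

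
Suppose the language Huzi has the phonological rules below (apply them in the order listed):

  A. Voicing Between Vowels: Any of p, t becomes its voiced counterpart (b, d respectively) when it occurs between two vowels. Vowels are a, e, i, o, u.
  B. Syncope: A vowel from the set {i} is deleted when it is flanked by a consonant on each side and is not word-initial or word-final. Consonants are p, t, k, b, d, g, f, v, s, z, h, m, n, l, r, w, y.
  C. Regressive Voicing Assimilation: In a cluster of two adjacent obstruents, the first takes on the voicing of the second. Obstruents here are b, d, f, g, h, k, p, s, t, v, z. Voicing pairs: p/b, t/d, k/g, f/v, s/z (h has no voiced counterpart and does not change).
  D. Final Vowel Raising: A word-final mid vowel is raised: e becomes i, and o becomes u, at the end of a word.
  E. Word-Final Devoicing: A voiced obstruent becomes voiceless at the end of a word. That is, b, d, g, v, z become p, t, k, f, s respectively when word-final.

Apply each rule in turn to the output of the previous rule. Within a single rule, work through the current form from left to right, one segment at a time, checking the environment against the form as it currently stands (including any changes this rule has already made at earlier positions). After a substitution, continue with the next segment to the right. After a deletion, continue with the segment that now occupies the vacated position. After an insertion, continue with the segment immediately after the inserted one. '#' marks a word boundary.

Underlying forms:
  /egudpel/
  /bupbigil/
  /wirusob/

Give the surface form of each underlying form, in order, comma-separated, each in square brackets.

/egudpel/:
  A Voicing Between Vowels: no change — [egudpel]
  B Syncope: no change — [egudpel]
  C Regressive Voicing Assimilation: [egudpel] → [egutpel]
  D Final Vowel Raising: no change — [egutpel]
  E Word-Final Devoicing: no change — [egutpel]
/bupbigil/:
  A Voicing Between Vowels: no change — [bupbigil]
  B Syncope: [bupbigil] → [bupbgl]
  C Regressive Voicing Assimilation: [bupbgl] → [bubbgl]
  D Final Vowel Raising: no change — [bubbgl]
  E Word-Final Devoicing: no change — [bubbgl]
/wirusob/:
  A Voicing Between Vowels: no change — [wirusob]
  B Syncope: [wirusob] → [wrusob]
  C Regressive Voicing Assimilation: no change — [wrusob]
  D Final Vowel Raising: no change — [wrusob]
  E Word-Final Devoicing: [wrusob] → [wrusop]

[egutpel], [bubbgl], [wrusop]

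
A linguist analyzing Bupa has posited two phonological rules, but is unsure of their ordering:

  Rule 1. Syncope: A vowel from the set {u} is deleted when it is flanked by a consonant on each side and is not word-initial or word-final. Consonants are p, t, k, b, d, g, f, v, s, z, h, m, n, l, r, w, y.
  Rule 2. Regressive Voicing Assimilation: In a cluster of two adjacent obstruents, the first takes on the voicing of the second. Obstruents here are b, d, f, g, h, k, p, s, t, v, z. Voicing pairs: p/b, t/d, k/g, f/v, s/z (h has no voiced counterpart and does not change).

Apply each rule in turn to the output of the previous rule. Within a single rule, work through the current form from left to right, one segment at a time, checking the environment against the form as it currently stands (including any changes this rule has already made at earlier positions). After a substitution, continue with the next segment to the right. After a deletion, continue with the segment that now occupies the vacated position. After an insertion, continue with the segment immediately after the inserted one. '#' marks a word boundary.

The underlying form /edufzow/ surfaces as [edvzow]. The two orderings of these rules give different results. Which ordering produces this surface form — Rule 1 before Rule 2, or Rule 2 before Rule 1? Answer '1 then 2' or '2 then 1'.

2 then 1

Order 1 then 2:
  1 Syncope: [edufzow] → [edfzow]
  2 Regressive Voicing Assimilation: [edfzow] → [etvzow]
  result: [etvzow]
Order 2 then 1:
  2 Regressive Voicing Assimilation: [edufzow] → [eduvzow]
  1 Syncope: [eduvzow] → [edvzow]
  result: [edvzow]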